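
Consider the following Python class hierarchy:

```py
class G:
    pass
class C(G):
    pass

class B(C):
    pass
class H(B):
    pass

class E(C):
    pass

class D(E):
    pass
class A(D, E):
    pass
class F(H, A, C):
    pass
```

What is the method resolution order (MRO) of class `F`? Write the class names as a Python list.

[F, H, B, A, D, E, C, G, object]

L[F] = F + merge(L[H], L[A], L[C], [H A C])
  take H:  [H B C G object] + [A D E C G object] + [C G object] + [H A C]
  take B:  [B C G object] + [A D E C G object] + [C G object] + [A C]
  take A:  [C G object] + [A D E C G object] + [C G object] + [A C]
  take D:  [C G object] + [D E C G object] + [C G object] + [C]
  take E:  [C G object] + [E C G object] + [C G object] + [C]
  take C:  [C G object] + [C G object] + [C G object] + [C]
  take G:  [G object] + [G object] + [G object]
  take object:  [object] + [object] + [object]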